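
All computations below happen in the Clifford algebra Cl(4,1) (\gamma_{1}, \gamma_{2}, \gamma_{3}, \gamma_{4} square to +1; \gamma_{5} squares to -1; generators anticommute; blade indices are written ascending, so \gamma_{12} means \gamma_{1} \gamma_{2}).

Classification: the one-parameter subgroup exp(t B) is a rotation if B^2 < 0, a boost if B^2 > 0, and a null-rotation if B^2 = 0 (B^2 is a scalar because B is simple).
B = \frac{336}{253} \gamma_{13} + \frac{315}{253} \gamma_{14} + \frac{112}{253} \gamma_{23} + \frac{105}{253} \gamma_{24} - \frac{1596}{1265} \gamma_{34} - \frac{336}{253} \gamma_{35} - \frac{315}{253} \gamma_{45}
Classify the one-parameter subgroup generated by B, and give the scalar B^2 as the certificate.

B^2 term by term: the squares give (\frac{336}{253})^2*(\gamma_{13})^2 + (\frac{315}{253})^2*(\gamma_{14})^2 + (\frac{112}{253})^2*(\gamma_{23})^2 + (\frac{105}{253})^2*(\gamma_{24})^2 + (-\frac{1596}{1265})^2*(\gamma_{34})^2 + (-\frac{336}{253})^2*(\gamma_{35})^2 + (-\frac{315}{253})^2*(\gamma_{45})^2 = \frac{112896}{64009}*(-1) + \frac{99225}{64009}*(-1) + \frac{12544}{64009}*(-1) + \frac{11025}{64009}*(-1) + \frac{2547216}{1600225}*(-1) + \frac{112896}{64009}*(+1) + \frac{99225}{64009}*(+1) = -\frac{49}{25} (each basis 2-blade squares to minus the product of its generators' squares); cross terms between blades sharing an index anticommute and cancel; the commuting (index-disjoint) pairs give grade-4 terms 2*c*c'*(blade product), which cancel blade by blade — \gamma_{1234}: -\frac{70560}{64009} + \frac{70560}{64009} = 0; \gamma_{1345}: -\frac{211680}{64009} + \frac{211680}{64009} = 0; \gamma_{2345}: -\frac{70560}{64009} + \frac{70560}{64009} = 0 — confirming B is simple. So B^2 = -\frac{49}{25}.
Answer: rotation, certificate B^2 = -\frac{49}{25}. Key observation: B^2 = -\frac{49}{25} is a conjugation invariant, so its sign decides the class regardless of the surface form of B.


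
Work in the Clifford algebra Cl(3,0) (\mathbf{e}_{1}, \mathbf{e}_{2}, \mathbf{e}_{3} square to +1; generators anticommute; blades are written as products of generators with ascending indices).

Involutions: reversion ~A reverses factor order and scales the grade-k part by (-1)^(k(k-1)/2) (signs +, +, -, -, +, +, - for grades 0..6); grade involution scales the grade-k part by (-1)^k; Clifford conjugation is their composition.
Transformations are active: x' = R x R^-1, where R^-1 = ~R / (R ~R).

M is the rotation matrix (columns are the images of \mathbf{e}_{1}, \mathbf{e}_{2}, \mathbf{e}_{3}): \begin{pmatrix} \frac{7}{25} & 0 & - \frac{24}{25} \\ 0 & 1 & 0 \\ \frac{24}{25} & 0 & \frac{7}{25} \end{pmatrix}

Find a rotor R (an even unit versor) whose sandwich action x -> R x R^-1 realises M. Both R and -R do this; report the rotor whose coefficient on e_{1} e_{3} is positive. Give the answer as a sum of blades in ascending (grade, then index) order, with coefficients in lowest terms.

Method: write R = a + b12*e_{1} e_{2} + b13*e_{1} e_{3} + b23*e_{2} e_{3} with a^2 + b12^2 + b13^2 + b23^2 = 1 (so R^-1 = ~R). Expanding the columns R e_j ~R gives tr M = 4a^2 - 1 and, from the antisymmetric part, M21 - M12 = -4a*b12, M13 - M31 = 4a*b13, M32 - M23 = -4a*b23.
Here tr M = \frac{39}{25}, so a^2 = (1 + tr M)/4 = \frac{16}{25} and a = ±\frac{4}{5}. Taking a = \frac{4}{5}: M21 - M12 = 0, M13 - M31 = -\frac{48}{25}, M32 - M23 = 0, giving b12 = 0, b13 = -\frac{3}{5}, b23 = 0, i.e. R = \frac{4}{5} - \frac{3}{5} e_{1} e_{3}.
Its e_{1} e_{3} coefficient is negative, so report the other preimage -R.
Answer: -\frac{4}{5} + \frac{3}{5} e_{1} e_{3}. Sheet selection: the two-to-one cover makes ±R indistinguishable at the matrix level (trace \frac{39}{25}), so uniqueness comes from the required sign on e_{1} e_{3}.


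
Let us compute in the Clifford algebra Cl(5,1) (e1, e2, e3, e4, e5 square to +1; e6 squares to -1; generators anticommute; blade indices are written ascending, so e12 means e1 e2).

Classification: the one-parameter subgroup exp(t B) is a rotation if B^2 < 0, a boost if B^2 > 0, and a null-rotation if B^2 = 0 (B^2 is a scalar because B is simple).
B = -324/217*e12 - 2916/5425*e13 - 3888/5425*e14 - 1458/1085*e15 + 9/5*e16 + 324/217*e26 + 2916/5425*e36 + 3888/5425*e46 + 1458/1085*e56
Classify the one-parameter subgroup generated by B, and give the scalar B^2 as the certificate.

B^2 term by term: the squares give (-324/217)^2*(e12)^2 + (-2916/5425)^2*(e13)^2 + (-3888/5425)^2*(e14)^2 + (-1458/1085)^2*(e15)^2 + (9/5)^2*(e16)^2 + (324/217)^2*(e26)^2 + (2916/5425)^2*(e36)^2 + (3888/5425)^2*(e46)^2 + (1458/1085)^2*(e56)^2 = 104976/47089*(-1) + 8503056/29430625*(-1) + 15116544/29430625*(-1) + 2125764/1177225*(-1) + 81/25*(+1) + 104976/47089*(+1) + 8503056/29430625*(+1) + 15116544/29430625*(+1) + 2125764/1177225*(+1) = 81/25 (each basis 2-blade squares to minus the product of its generators' squares); cross terms between blades sharing an index anticommute and cancel; the commuting (index-disjoint) pairs give grade-4 terms 2*c*c'*(blade product), which cancel blade by blade — e1236: -1889568/1177225 + 1889568/1177225 = 0; e1246: -2519424/1177225 + 2519424/1177225 = 0; e1256: -944784/235445 + 944784/235445 = 0; e1346: -22674816/29430625 + 22674816/29430625 = 0; e1356: -8503056/5886125 + 8503056/5886125 = 0; e1456: -11337408/5886125 + 11337408/5886125 = 0 — confirming B is simple. So B^2 = 81/25.
Answer: boost, certificate B^2 = 81/25. Because 81/25 is invariant under every versor sandwich, the classification follows from its sign alone.


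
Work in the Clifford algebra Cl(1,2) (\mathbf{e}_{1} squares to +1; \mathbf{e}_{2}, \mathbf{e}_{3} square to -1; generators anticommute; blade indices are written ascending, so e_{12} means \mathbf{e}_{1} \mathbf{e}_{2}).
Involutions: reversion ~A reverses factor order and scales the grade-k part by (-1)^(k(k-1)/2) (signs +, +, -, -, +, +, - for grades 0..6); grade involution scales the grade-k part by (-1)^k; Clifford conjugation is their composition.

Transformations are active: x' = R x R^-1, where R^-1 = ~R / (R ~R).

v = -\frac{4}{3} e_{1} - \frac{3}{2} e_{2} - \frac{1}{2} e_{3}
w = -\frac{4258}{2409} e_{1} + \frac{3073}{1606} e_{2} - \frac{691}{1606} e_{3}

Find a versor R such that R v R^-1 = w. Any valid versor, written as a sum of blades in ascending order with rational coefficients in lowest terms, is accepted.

R = v + w = -\frac{2490}{803} e_{1} + \frac{332}{803} e_{2} - \frac{747}{803} e_{3} works: the equal norms (-\frac{13}{18}) guarantee its sandwich swaps v into w.
Answer: -\frac{2490}{803} e_{1} + \frac{332}{803} e_{2} - \frac{747}{803} e_{3}


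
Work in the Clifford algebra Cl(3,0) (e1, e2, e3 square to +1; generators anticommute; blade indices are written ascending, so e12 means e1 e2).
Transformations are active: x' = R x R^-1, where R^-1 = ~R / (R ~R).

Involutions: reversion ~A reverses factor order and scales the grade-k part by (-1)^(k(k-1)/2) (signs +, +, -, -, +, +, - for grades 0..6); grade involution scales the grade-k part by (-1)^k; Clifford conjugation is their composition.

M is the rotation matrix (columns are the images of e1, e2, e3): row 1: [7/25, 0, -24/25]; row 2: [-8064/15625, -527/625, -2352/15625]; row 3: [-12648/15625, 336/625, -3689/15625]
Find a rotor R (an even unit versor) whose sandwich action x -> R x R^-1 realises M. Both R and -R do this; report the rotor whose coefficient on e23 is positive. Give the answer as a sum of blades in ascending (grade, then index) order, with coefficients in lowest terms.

Method: write R = a + b12*e12 + b13*e13 + b23*e23 with a^2 + b12^2 + b13^2 + b23^2 = 1 (so R^-1 = ~R). Expanding the columns R e_j ~R gives tr M = 4a^2 - 1 and, from the antisymmetric part, M21 - M12 = -4a*b12, M13 - M31 = 4a*b13, M32 - M23 = -4a*b23.
Here tr M = -12489/15625, so a^2 = (1 + tr M)/4 = 784/15625 and a = ±28/125. Taking a = 28/125: M21 - M12 = -8064/15625, M13 - M31 = -2352/15625, M32 - M23 = 10752/15625, giving b12 = 72/125, b13 = -21/125, b23 = -96/125, i.e. R = 28/125 + 72/125*e12 - 21/125*e13 - 96/125*e23.
Its e23 coefficient is negative, so report the other preimage -R.
Answer: -28/125 - 72/125*e12 + 21/125*e13 + 96/125*e23. Why the constraint matters: R and -R act identically through the sandwich — M has trace -12489/15625 either way — so only the sign condition on e23 picks one of the two preimages.


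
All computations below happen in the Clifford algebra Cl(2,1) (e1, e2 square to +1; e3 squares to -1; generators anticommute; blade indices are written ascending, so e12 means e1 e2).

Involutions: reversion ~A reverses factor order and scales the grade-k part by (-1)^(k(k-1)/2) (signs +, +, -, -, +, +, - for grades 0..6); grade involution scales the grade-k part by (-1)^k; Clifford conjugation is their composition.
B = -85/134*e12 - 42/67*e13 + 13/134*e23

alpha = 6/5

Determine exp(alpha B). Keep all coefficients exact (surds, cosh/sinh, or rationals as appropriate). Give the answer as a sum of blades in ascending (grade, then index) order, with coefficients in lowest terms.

B^2 term by term: the squares give (-85/134)^2*(e12)^2 + (-42/67)^2*(e13)^2 + (13/134)^2*(e23)^2 = 7225/17956*(-1) + 1764/4489*(+1) + 169/17956*(+1) = 0 (each basis 2-blade squares to minus the product of its generators' squares); cross terms between blades sharing an index anticommute and cancel. So B^2 = 0.
B^2 = 0, so the series closes: exp(alpha B) = 1 + alpha B (parabolic case).
Answer: 1 - 51/67*e12 - 252/335*e13 + 39/335*e23


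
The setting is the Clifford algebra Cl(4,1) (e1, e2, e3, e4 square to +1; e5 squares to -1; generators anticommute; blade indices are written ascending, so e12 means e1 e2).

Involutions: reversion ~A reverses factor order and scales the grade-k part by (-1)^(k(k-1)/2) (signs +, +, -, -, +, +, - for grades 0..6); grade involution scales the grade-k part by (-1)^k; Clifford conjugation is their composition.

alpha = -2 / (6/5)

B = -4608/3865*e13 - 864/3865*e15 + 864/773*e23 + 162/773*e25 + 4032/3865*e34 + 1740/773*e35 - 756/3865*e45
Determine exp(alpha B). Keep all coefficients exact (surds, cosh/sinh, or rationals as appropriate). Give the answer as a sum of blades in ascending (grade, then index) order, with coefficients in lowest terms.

B^2 term by term: the squares give (-4608/3865)^2*(e13)^2 + (-864/3865)^2*(e15)^2 + (864/773)^2*(e23)^2 + (162/773)^2*(e25)^2 + (4032/3865)^2*(e34)^2 + (1740/773)^2*(e35)^2 + (-756/3865)^2*(e45)^2 = 21233664/14938225*(-1) + 746496/14938225*(+1) + 746496/597529*(-1) + 26244/597529*(+1) + 16257024/14938225*(-1) + 3027600/597529*(+1) + 571536/14938225*(+1) = 36/25 (each basis 2-blade squares to minus the product of its generators' squares); cross terms between blades sharing an index anticommute and cancel; the commuting (index-disjoint) pairs give grade-4 terms 2*c*c'*(blade product), which cancel blade by blade — e1235: 1492992/2987645 - 1492992/2987645 = 0; e1345: 6967296/14938225 - 6967296/14938225 = 0; e2345: -1306368/2987645 + 1306368/2987645 = 0 — confirming B is simple. So B^2 = 36/25.
B^2 = 36/25 — the positive square puts this in the hyperbolic regime; l = 6/5, alpha*l = -2, so exp(alpha B) = cosh(-2) + (sinh(-2)/(6/5))*B = cosh(2) + (-5*sinh(2)/6)*B.
Answer: cosh(2) + 768*sinh(2)/773*e13 + 144*sinh(2)/773*e15 - 720*sinh(2)/773*e23 - 135*sinh(2)/773*e25 - 672*sinh(2)/773*e34 - 1450*sinh(2)/773*e35 + 126*sinh(2)/773*e45


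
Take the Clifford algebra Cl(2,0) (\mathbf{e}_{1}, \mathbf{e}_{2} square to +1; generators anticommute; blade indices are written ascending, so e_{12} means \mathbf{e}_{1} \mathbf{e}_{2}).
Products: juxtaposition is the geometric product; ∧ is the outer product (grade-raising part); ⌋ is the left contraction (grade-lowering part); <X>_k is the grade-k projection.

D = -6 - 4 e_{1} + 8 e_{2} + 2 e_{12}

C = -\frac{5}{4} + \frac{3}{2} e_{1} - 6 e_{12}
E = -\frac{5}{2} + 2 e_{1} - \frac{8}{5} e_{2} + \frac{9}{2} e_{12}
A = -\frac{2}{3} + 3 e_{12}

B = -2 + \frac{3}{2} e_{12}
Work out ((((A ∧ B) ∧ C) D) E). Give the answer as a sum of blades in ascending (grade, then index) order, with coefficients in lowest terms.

step 1: \frac{4}{3} - 7 e_{12}
step 2: -\frac{5}{3} + 2 e_{1} + \frac{3}{4} e_{12}
step 3: \frac{1}{2} + \frac{2}{3} e_{1} - \frac{19}{3} e_{2} + \frac{49}{6} e_{12}
step 4: -\frac{398}{15} + \frac{443}{30} e_{1} + \frac{17}{10} e_{2} - \frac{197}{30} e_{12}
Answer: -\frac{398}{15} + \frac{443}{30} e_{1} + \frac{17}{10} e_{2} - \frac{197}{30} e_{12}


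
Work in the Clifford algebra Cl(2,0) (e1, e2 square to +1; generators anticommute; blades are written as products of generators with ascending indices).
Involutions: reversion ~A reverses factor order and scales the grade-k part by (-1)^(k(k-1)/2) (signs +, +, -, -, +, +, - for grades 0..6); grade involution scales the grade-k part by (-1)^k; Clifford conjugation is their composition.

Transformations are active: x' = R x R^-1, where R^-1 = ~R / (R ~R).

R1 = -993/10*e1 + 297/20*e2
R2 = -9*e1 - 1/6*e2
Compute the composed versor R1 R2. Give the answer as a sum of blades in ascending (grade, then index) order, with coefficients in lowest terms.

Distribute over the terms of R1 (each basis-blade product reordered to ascending indices, repeated generators contracted through their squares):
(-993/10*e1) R2 = 8937/10 + 331/20*e1 e2
(297/20*e2) R2 = -99/40 + 2673/20*e1 e2
Summing the partial products and collecting blades:
Answer: 35649/40 + 751/5*e1 e2


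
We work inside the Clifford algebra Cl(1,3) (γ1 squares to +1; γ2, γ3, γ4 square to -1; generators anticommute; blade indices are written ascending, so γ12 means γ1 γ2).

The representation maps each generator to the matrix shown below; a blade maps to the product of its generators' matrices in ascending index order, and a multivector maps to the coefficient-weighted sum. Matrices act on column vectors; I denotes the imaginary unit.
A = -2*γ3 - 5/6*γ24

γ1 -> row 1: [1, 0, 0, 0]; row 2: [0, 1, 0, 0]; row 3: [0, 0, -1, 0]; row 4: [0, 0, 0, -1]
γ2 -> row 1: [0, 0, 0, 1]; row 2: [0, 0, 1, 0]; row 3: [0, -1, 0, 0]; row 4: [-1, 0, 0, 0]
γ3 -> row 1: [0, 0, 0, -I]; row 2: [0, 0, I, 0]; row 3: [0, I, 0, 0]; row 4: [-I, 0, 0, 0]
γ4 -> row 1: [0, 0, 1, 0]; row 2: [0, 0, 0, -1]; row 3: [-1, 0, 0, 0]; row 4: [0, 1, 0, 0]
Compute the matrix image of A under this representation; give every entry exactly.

Bivector images (products of the table entries): rho(γ24) = rho(γ2)rho(γ4) = row 1: [0, 1, 0, 0]; row 2: [-1, 0, 0, 0]; row 3: [0, 0, 0, 1]; row 4: [0, 0, -1, 0].
M = (-2)*rho(γ3) + (-5/6)*rho(γ24), summed entrywise:
Answer: row 1: [0, -5/6, 0, 2*I]; row 2: [5/6, 0, -2*I, 0]; row 3: [0, -2*I, 0, -5/6]; row 4: [2*I, 0, 5/6, 0]


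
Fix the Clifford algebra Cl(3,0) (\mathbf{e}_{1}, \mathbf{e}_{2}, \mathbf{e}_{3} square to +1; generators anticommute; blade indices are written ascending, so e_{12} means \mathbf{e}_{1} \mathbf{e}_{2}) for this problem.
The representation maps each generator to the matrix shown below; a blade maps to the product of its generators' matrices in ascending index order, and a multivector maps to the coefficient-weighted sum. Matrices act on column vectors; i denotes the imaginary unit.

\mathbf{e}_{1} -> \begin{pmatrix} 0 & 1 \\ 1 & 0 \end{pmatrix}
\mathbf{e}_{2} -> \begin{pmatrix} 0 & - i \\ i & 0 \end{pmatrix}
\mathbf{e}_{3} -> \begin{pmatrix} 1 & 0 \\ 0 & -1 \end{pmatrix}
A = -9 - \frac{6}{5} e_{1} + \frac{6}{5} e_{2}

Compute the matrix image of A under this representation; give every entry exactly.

M = (-9)*1 + (-\frac{6}{5})*rho(e_{1}) + (\frac{6}{5})*rho(e_{2}), summed entrywise (1 is the identity matrix):
Answer: \begin{pmatrix} -9 & - \frac{6}{5} - \frac{6 i}{5} \\ - \frac{6}{5} + \frac{6 i}{5} & -9 \end{pmatrix}


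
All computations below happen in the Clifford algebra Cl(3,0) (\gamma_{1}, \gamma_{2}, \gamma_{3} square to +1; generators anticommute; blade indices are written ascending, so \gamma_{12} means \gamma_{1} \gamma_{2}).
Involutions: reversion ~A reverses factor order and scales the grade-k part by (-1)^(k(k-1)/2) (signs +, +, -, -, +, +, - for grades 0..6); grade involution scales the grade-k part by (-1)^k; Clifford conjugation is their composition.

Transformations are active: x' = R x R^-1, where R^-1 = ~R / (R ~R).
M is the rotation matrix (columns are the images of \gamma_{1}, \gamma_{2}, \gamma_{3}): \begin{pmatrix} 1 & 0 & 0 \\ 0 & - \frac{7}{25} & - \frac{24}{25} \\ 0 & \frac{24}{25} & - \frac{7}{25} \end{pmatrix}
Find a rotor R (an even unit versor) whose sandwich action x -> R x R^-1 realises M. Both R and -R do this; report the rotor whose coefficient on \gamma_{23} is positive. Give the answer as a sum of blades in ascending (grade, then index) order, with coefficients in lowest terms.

Method: write R = a + b12*\gamma_{12} + b13*\gamma_{13} + b23*\gamma_{23} with a^2 + b12^2 + b13^2 + b23^2 = 1 (so R^-1 = ~R). Expanding the columns R e_j ~R gives tr M = 4a^2 - 1 and, from the antisymmetric part, M21 - M12 = -4a*b12, M13 - M31 = 4a*b13, M32 - M23 = -4a*b23.
Here tr M = \frac{11}{25}, so a^2 = (1 + tr M)/4 = \frac{9}{25} and a = ±\frac{3}{5}. Taking a = \frac{3}{5}: M21 - M12 = 0, M13 - M31 = 0, M32 - M23 = \frac{48}{25}, giving b12 = 0, b13 = 0, b23 = -\frac{4}{5}, i.e. R = \frac{3}{5} - \frac{4}{5} \gamma_{23}.
Its \gamma_{23} coefficient is negative, so report the other preimage -R.
Answer: -\frac{3}{5} + \frac{4}{5} \gamma_{23}. Sheet selection: the two-to-one cover makes ±R indistinguishable at the matrix level (trace \frac{11}{25}), so uniqueness comes from the required sign on \gamma_{23}.


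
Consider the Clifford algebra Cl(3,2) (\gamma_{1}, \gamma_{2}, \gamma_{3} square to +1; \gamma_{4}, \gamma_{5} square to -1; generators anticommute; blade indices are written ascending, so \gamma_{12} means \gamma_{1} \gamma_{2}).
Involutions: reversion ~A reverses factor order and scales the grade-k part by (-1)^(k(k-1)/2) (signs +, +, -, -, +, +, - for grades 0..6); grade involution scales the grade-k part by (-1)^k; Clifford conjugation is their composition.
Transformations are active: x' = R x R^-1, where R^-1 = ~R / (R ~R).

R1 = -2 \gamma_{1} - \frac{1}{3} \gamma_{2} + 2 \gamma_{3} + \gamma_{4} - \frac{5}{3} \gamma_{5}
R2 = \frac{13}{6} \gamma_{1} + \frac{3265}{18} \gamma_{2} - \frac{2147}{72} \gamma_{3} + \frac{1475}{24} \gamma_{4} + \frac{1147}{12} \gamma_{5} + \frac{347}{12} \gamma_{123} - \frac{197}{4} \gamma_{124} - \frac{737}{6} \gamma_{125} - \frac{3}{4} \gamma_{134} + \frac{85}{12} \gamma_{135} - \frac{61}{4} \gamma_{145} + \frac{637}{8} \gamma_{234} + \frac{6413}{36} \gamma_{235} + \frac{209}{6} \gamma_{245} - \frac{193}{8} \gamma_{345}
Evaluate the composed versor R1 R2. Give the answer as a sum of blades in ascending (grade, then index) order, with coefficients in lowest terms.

Distribute over the terms of R1 (each basis-blade product reordered to ascending indices, repeated generators contracted through their squares):
(-2 \gamma_{1}) R2 = -\frac{13}{3} - \frac{3265}{9} \gamma_{12} + \frac{2147}{36} \gamma_{13} - \frac{1475}{12} \gamma_{14} - \frac{1147}{6} \gamma_{15} - \frac{347}{6} \gamma_{23} + \frac{197}{2} \gamma_{24} + \frac{737}{3} \gamma_{25} + \frac{3}{2} \gamma_{34} - \frac{85}{6} \gamma_{35} + \frac{61}{2} \gamma_{45} - \frac{637}{4} \gamma_{1234} - \frac{6413}{18} \gamma_{1235} - \frac{209}{3} \gamma_{1245} + \frac{193}{4} \gamma_{1345}
(-\frac{1}{3} \gamma_{2}) R2 = -\frac{3265}{54} + \frac{13}{18} \gamma_{12} + \frac{347}{36} \gamma_{13} - \frac{197}{12} \gamma_{14} - \frac{737}{18} \gamma_{15} + \frac{2147}{216} \gamma_{23} - \frac{1475}{72} \gamma_{24} - \frac{1147}{36} \gamma_{25} - \frac{637}{24} \gamma_{34} - \frac{6413}{108} \gamma_{35} - \frac{209}{18} \gamma_{45} - \frac{1}{4} \gamma_{1234} + \frac{85}{36} \gamma_{1235} - \frac{61}{12} \gamma_{1245} + \frac{193}{24} \gamma_{2345}
(2 \gamma_{3}) R2 = -\frac{2147}{36} + \frac{347}{6} \gamma_{12} - \frac{13}{3} \gamma_{13} + \frac{3}{2} \gamma_{14} - \frac{85}{6} \gamma_{15} - \frac{3265}{9} \gamma_{23} - \frac{637}{4} \gamma_{24} - \frac{6413}{18} \gamma_{25} + \frac{1475}{12} \gamma_{34} + \frac{1147}{6} \gamma_{35} - \frac{193}{4} \gamma_{45} - \frac{197}{2} \gamma_{1234} - \frac{737}{3} \gamma_{1235} + \frac{61}{2} \gamma_{1345} - \frac{209}{3} \gamma_{2345}
(\gamma_{4}) R2 = -\frac{1475}{24} + \frac{197}{4} \gamma_{12} + \frac{3}{4} \gamma_{13} - \frac{13}{6} \gamma_{14} - \frac{61}{4} \gamma_{15} - \frac{637}{8} \gamma_{23} - \frac{3265}{18} \gamma_{24} + \frac{209}{6} \gamma_{25} + \frac{2147}{72} \gamma_{34} - \frac{193}{8} \gamma_{35} + \frac{1147}{12} \gamma_{45} - \frac{347}{12} \gamma_{1234} - \frac{737}{6} \gamma_{1245} + \frac{85}{12} \gamma_{1345} + \frac{6413}{36} \gamma_{2345}
(-\frac{5}{3} \gamma_{5}) R2 = \frac{5735}{36} - \frac{3685}{18} \gamma_{12} + \frac{425}{36} \gamma_{13} - \frac{305}{12} \gamma_{14} + \frac{65}{18} \gamma_{15} + \frac{32065}{108} \gamma_{23} + \frac{1045}{18} \gamma_{24} + \frac{16325}{54} \gamma_{25} - \frac{965}{24} \gamma_{34} - \frac{10735}{216} \gamma_{35} + \frac{7375}{72} \gamma_{45} + \frac{1735}{36} \gamma_{1235} - \frac{985}{12} \gamma_{1245} - \frac{5}{4} \gamma_{1345} + \frac{3185}{24} \gamma_{2345}
Summing the partial products and collecting blades:
Answer: -\frac{5743}{216} - \frac{16549}{36} \gamma_{12} + \frac{155}{2} \gamma_{13} - \frac{1985}{12} \gamma_{14} - \frac{3095}{12} \gamma_{15} - \frac{20887}{108} \gamma_{23} - \frac{14729}{72} \gamma_{24} + \frac{21025}{108} \gamma_{25} + \frac{6299}{72} \gamma_{34} + \frac{2365}{54} \gamma_{35} + \frac{12143}{72} \gamma_{45} - \frac{3443}{12} \gamma_{1234} - \frac{9925}{18} \gamma_{1235} - \frac{839}{3} \gamma_{1245} + \frac{1015}{12} \gamma_{1345} + \frac{2243}{9} \gamma_{2345}


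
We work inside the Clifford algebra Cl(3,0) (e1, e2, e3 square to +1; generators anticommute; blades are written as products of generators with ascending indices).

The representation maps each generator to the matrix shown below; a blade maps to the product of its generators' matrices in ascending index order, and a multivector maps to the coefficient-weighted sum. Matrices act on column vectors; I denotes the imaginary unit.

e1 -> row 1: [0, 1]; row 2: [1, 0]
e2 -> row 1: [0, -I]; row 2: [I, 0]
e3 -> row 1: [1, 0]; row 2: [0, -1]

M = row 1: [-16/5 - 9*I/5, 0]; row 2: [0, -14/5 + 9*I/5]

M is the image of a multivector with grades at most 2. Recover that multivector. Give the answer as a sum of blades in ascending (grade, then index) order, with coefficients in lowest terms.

Method: 1, rho(e1), rho(e2), rho(e3) form a trace-orthogonal basis of the 2x2 complex matrices (tr(X Y) = 2 if X = Y, else 0), so M = m0*1 + m1*rho(e1) + m2*rho(e2) + m3*rho(e3) with m0 = tr(M)/2 = -3, m1 = tr(M rho(e1))/2 = 0, m2 = tr(M rho(e2))/2 = 0, m3 = tr(M rho(e3))/2 = -1/5 - 9*I/5.
Multiplying table entries, the bivector images are rho(e1 e2) = I*rho(e3), rho(e1 e3) = -I*rho(e2), rho(e2 e3) = I*rho(e1); with real blade coefficients the real parts of m0..m3 are the coefficients of 1, e1, e2, e3 and the imaginary parts give the bivectors (e2 e3: Im m1, e1 e3: -Im m2, e1 e2: Im m3).
Answer: -3 - 1/5*e3 - 9/5*e1 e2


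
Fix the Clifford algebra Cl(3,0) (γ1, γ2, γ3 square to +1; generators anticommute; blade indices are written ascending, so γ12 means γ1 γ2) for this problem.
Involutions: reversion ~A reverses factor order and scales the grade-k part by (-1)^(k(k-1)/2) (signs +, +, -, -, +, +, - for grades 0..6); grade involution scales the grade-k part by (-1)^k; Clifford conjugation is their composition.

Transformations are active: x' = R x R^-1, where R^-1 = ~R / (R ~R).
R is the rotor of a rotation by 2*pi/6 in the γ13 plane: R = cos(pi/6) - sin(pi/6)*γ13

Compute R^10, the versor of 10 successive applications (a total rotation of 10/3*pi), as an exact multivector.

The rotor phase is half the rotation angle and phases add under composition, so 10 steps in the γ13 plane accumulate phase 10*(pi/6) = 5*pi/3: R^10 = cos(5*pi/3) - sin(5*pi/3)*γ13.
cos(5*pi/3) = 1/2 and sin(5*pi/3) = -sqrt(3)/2, so R^10 = 1/2 + sqrt(3)/2*γ13. The net rotation is 4/3*pi (after discarding 1 full turn, each of which contributes a factor -1 to the rotor); the rotor keeps the half-angle phase exactly.
Answer: 1/2 + sqrt(3)/2*γ13


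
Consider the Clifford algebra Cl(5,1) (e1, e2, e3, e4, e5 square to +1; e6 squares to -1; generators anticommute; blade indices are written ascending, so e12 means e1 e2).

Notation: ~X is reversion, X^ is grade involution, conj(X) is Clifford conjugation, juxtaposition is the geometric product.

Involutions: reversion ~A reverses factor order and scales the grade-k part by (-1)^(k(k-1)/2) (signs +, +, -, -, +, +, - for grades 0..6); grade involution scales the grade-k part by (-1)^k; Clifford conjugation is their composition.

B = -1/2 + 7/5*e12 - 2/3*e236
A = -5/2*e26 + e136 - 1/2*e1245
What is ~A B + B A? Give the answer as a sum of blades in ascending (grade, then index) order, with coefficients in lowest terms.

first term: 5/3*e3 + 2/3*e12 - 7/2*e16 - 5/4*e26 + 7/10*e45 + 1/2*e136 - 7/5*e236 + 1/4*e1245 + 1/3*e13456
second term: -5/3*e3 + 2/3*e12 - 7/2*e16 + 5/4*e26 + 7/10*e45 - 1/2*e136 - 7/5*e236 + 1/4*e1245 - 1/3*e13456
Answer: 4/3*e12 - 7*e16 + 7/5*e45 - 14/5*e236 + 1/2*e1245


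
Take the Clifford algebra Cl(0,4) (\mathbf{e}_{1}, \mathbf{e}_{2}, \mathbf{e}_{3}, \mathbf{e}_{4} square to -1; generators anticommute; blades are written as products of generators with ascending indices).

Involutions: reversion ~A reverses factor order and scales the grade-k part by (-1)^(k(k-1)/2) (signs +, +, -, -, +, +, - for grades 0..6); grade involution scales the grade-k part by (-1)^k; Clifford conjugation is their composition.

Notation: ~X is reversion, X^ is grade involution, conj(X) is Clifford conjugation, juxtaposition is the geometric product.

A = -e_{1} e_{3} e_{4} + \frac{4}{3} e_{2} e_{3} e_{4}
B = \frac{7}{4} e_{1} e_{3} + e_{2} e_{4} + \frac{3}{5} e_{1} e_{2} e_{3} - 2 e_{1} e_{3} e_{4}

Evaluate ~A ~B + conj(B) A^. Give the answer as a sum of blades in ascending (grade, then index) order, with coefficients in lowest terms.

first term: 2 + \frac{4}{3} e_{3} + \frac{7}{4} e_{4} - \frac{8}{3} e_{1} e_{2} + \frac{4}{5} e_{1} e_{4} + \frac{3}{5} e_{2} e_{4} + e_{1} e_{2} e_{3} - \frac{7}{3} e_{1} e_{2} e_{4}
second term: -2 + \frac{4}{3} e_{3} + \frac{7}{4} e_{4} - \frac{8}{3} e_{1} e_{2} + \frac{4}{5} e_{1} e_{4} + \frac{3}{5} e_{2} e_{4} - e_{1} e_{2} e_{3} + \frac{7}{3} e_{1} e_{2} e_{4}
Answer: \frac{8}{3} e_{3} + \frac{7}{2} e_{4} - \frac{16}{3} e_{1} e_{2} + \frac{8}{5} e_{1} e_{4} + \frac{6}{5} e_{2} e_{4}


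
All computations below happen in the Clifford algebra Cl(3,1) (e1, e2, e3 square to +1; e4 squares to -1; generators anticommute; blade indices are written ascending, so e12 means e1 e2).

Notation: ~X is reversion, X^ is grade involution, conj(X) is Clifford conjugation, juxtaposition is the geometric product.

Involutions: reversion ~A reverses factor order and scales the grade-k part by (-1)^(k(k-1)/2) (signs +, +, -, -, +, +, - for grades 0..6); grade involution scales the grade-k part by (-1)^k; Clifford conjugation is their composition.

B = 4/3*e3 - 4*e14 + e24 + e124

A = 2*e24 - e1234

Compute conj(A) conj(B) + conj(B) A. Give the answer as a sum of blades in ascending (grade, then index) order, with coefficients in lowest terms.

first term: 2 - 2*e1 - e3 + 8*e12 - e13 - 4*e23 - 4/3*e124 - 8/3*e234
second term: -2 + 2*e1 + e3 + 8*e12 - e13 - 4*e23 + 4/3*e124 + 8/3*e234
Answer: 16*e12 - 2*e13 - 8*e23


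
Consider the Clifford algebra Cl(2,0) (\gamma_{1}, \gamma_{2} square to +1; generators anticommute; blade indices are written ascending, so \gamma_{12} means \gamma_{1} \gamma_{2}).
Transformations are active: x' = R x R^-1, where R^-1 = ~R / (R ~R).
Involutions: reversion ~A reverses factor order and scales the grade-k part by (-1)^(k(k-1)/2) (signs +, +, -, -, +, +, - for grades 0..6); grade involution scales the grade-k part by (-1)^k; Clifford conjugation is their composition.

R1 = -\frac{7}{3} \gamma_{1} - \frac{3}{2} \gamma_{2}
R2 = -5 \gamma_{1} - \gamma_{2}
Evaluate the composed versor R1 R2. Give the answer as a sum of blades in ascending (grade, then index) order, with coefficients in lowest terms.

Distribute over the terms of R1 (each basis-blade product reordered to ascending indices, repeated generators contracted through their squares):
(-\frac{7}{3} \gamma_{1}) R2 = \frac{35}{3} + \frac{7}{3} \gamma_{12}
(-\frac{3}{2} \gamma_{2}) R2 = \frac{3}{2} - \frac{15}{2} \gamma_{12}
Summing the partial products and collecting blades:
Answer: \frac{79}{6} - \frac{31}{6} \gamma_{12}


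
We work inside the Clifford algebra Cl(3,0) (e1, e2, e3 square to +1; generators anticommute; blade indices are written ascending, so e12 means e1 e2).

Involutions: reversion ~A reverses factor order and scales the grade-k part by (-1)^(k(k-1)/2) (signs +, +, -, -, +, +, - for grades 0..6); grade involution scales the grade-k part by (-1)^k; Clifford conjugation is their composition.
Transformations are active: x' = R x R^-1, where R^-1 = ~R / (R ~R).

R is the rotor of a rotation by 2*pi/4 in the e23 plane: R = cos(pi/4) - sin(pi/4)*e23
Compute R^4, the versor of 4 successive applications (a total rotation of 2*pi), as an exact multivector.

Half-angle bookkeeping: 4 applications in e23 add up to rotor phase 4*pi/4 = pi, so R^4 = cos(pi) - sin(pi)*e23.
cos(pi) = -1 and sin(pi) = 0, so R^4 = -1. The total rotation 2*pi is 1 full turn, so every vector returns to itself, yet the rotor is -1, on the OTHER sheet of the double cover (an odd number of 2*pi turns).
Answer: -1


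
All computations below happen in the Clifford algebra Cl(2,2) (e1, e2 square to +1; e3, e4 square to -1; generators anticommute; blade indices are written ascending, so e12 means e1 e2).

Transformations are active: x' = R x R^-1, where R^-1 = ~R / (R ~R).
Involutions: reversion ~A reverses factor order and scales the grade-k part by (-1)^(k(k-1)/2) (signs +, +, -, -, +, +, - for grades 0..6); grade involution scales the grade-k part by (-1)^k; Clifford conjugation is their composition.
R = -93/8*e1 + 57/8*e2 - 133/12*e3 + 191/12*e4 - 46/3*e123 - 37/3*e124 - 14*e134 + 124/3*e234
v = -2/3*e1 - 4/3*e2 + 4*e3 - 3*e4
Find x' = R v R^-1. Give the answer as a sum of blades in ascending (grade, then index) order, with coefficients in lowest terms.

~R = -93/8*e1 + 57/8*e2 - 133/12*e3 + 191/12*e4 + 46/3*e123 + 37/3*e124 + 14*e134 - 124/3*e234, and R ~R = 127387/96, so R^-1 = ~R / (127387/96).
R v = 271/3 + 535/12*e12 - 349/3*e13 - 647/24*e14 + 2663/18*e23 + 12485/72*e24 - 2743/36*e34 + 1274/9*e1234
Answer: 35182/4797*e1 + 3580/4797*e2 + 23180/4797*e3 - 35177/4797*e4


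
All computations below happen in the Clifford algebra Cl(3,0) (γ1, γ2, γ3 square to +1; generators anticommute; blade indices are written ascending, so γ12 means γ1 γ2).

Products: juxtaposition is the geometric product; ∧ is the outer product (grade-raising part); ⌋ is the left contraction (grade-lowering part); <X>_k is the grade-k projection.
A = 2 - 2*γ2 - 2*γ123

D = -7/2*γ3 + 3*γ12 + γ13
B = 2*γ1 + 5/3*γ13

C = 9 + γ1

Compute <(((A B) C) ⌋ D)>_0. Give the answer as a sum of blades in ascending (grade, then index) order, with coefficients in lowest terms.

step 1: 4*γ1 - 10/3*γ2 + 4*γ12 + 10/3*γ13 - 4*γ23 + 10/3*γ123
step 2: 4 + 36*γ1 - 34*γ2 - 10/3*γ3 + 118/3*γ12 + 30*γ13 - 98/3*γ23 + 26*γ123
step 3: -409/3 + 316/3*γ1 + 108*γ2 + 22*γ3 + 12*γ12 + 4*γ13
step 4: -409/3
Answer: -409/3


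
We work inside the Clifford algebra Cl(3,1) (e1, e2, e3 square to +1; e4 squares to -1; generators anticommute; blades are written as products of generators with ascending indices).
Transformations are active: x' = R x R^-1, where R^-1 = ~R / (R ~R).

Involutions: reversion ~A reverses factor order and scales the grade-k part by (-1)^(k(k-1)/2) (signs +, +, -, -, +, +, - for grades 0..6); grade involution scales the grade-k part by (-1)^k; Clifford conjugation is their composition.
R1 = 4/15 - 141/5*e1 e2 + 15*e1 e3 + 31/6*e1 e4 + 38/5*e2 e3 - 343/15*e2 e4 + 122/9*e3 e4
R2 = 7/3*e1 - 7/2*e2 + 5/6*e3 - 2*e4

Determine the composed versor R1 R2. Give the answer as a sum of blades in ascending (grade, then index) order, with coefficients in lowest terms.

Distribute over the terms of R2 (each basis-blade product reordered to ascending indices, repeated generators contracted through their squares):
R1 (7/3*e1) = 28/45*e1 + 329/5*e2 - 35*e3 - 217/18*e4 + 266/15*e1 e2 e3 - 2401/45*e1 e2 e4 + 854/27*e1 e3 e4
R1 (-7/2*e2) = 987/10*e1 - 14/15*e2 + 133/5*e3 - 2401/30*e4 + 105/2*e1 e2 e3 + 217/12*e1 e2 e4 - 427/9*e2 e3 e4
R1 (5/6*e3) = 25/2*e1 + 19/3*e2 + 2/9*e3 - 305/27*e4 - 47/2*e1 e2 e3 - 155/36*e1 e3 e4 + 343/18*e2 e3 e4
R1 (-2*e4) = 31/3*e1 - 686/15*e2 + 244/9*e3 - 8/15*e4 + 282/5*e1 e2 e4 - 30*e1 e3 e4 - 76/5*e2 e3 e4
Summing the partial products and collecting blades:
Answer: 5497/45*e1 + 382/15*e2 + 284/15*e3 - 14029/135*e4 + 701/15*e1 e2 e3 + 3803/180*e1 e2 e4 - 289/108*e1 e3 e4 - 3923/90*e2 e3 e4


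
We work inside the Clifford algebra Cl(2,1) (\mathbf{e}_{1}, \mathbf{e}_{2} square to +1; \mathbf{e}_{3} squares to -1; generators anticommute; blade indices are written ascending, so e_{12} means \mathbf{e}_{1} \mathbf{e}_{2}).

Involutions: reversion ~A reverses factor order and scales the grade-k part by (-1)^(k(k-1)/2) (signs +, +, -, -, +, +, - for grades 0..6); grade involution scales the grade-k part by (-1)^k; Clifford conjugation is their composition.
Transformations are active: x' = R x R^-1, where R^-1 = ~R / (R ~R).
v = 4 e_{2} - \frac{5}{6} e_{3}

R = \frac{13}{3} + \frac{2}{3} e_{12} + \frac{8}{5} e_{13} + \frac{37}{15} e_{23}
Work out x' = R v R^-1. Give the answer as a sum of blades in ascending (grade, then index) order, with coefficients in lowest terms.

~R = \frac{13}{3} - \frac{2}{3} e_{12} - \frac{8}{5} e_{13} - \frac{37}{15} e_{23}, and R ~R = \frac{476}{45}, so R^-1 = ~R / (\frac{476}{45}).
R v = 4 e_{1} + \frac{349}{18} e_{2} - \frac{1213}{90} e_{3} - \frac{313}{45} e_{123}
Answer: \frac{23281}{3570} e_{1} + \frac{69841}{7140} e_{2} - \frac{5277}{476} e_{3}


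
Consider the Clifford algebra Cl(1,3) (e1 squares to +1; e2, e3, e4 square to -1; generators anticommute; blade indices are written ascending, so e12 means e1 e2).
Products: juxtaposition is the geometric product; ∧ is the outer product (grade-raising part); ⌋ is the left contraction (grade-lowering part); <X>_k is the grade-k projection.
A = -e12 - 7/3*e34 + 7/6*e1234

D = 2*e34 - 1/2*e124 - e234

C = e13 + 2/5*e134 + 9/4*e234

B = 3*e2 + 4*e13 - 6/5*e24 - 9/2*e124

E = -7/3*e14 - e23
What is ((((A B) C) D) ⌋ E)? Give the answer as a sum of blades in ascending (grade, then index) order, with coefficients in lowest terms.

step 1: 3*e1 + 21/4*e3 + 9/2*e4 - 7/5*e13 - 158/15*e14 + 6/5*e23 - 14/3*e24 - 21/2*e123 - 7/2*e134 - 7*e234
step 2: -63/4 + 21/4*e1 + 21/2*e2 - 493/150*e3 - 169/25*e4 + 31/8*e12 - 9/5*e13 + 1029/40*e14 - 81/8*e23 + 1281/80*e24 - 28/3*e34 + 131/6*e123 + 337/100*e124 + 9/2*e134 + 137/12*e1234
step 3: 12211/600 - 5957/480*e1 + 847/240*e2 - 28589/1200*e3 - 6587/1200*e4 - 3257/150*e12 + 1202/25*e13 + 1211/60*e14 + 5503/200*e23 + 12547/600*e24 - 383/12*e34 + 16679/600*e123 - 4079/120*e124 + 311/16*e134 + 753/20*e234 + 1243/300*e1234
step 4: -35243/1800 + 46109/3600*e1 + 28589/1200*e2 + 847/240*e3 + 41699/1440*e4 - 85477/1800*e14 - 12211/600*e23
Answer: -35243/1800 + 46109/3600*e1 + 28589/1200*e2 + 847/240*e3 + 41699/1440*e4 - 85477/1800*e14 - 12211/600*e23


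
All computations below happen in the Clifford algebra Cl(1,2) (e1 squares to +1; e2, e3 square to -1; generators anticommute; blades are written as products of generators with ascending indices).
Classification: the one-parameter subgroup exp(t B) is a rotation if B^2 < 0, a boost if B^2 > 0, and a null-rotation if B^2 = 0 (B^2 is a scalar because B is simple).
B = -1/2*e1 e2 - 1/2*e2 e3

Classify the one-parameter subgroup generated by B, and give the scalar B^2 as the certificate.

B^2 term by term: the squares give (-1/2)^2*(e1 e2)^2 + (-1/2)^2*(e2 e3)^2 = 1/4*(+1) + 1/4*(-1) = 0 (each basis 2-blade squares to minus the product of its generators' squares); cross terms between blades sharing an index anticommute and cancel. So B^2 = 0.
Answer: null-rotation, certificate B^2 = 0. No conjugation can change B^2 = 0; the sign gives the class.


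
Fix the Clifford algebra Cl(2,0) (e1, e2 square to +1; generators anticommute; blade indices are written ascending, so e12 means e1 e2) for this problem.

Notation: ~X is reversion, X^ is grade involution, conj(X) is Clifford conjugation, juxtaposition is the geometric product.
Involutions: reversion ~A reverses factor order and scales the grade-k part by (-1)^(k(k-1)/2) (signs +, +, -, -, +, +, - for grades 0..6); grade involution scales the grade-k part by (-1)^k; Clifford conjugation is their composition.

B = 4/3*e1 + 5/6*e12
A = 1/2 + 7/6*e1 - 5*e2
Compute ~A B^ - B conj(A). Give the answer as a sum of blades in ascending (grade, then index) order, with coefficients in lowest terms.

first term: -14/9 + 7/2*e1 + 35/36*e2 - 25/4*e12
second term: -14/9 + 29/6*e1 + 35/36*e2 + 85/12*e12
Answer: -4/3*e1 - 40/3*e12


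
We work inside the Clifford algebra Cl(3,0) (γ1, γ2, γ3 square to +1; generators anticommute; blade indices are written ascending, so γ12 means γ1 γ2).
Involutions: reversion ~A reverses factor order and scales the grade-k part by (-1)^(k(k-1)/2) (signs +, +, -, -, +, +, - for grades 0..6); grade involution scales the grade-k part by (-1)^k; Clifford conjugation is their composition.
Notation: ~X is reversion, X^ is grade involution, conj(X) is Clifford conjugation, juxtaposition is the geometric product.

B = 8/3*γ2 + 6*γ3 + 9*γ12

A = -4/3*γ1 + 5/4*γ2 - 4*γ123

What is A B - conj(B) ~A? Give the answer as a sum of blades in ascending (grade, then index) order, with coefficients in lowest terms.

first term: 10/3 - 45/4*γ1 - 12*γ2 + 36*γ3 - 248/9*γ12 + 8/3*γ13 + 15/2*γ23
second term: -10/3 - 45/4*γ1 - 12*γ2 + 36*γ3 - 248/9*γ12 + 8/3*γ13 + 15/2*γ23
Answer: 20/3


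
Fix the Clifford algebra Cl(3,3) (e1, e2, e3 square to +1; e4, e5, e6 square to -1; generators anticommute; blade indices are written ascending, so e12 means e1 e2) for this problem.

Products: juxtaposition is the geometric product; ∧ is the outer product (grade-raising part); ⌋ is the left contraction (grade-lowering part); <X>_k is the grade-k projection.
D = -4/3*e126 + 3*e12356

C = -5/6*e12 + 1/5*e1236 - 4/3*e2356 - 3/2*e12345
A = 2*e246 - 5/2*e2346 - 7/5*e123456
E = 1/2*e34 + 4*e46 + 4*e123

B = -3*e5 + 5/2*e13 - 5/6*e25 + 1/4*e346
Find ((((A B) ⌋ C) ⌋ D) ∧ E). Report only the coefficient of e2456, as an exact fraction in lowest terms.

step 1: 5/8*e2 - 1/2*e23 + 7/20*e125 + 5/3*e456 - 25/4*e1246 + 7/6*e1346 + 5/2*e2456 + 25/12*e3456 - 4/5*e12346 - 15/2*e23456
step 2: 25/48*e1 + 1/10*e16 - 21/40*e34 - 2/3*e56 - 1/8*e136 - 3/4*e145 - 5/6*e356 + 15/16*e1345
step 3: 2/15*e2 + 5/2*e12 + 3/8*e25 - 25/36*e26 + 2*e123 - 3/10*e235 + 25/16*e2356
step 4: 1/15*e234 + 8/15*e246 + 5/4*e1234 + 10*e1246 + 3/16*e2345 - 25/72*e2346 - 3/2*e2456 + 8*e12346 + 6/5*e23456
Answer: -3/2


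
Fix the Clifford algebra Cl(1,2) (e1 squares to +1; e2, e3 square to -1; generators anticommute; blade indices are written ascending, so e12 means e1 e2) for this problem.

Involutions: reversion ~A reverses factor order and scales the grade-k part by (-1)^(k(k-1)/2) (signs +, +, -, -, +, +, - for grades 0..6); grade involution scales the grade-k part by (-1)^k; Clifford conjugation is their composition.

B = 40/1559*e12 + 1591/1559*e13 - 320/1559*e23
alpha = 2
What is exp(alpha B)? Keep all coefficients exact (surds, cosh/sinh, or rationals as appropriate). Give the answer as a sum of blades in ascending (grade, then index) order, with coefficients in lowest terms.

B^2 term by term: the squares give (40/1559)^2*(e12)^2 + (1591/1559)^2*(e13)^2 + (-320/1559)^2*(e23)^2 = 1600/2430481*(+1) + 2531281/2430481*(+1) + 102400/2430481*(-1) = 1 (each basis 2-blade squares to minus the product of its generators' squares); cross terms between blades sharing an index anticommute and cancel. So B^2 = 1.
B^2 = 1 — the series telescopes hyperbolically here: l = 1, alpha*l = 2, so exp(alpha B) = cosh(2) + (sinh(2)/1)*B = cosh(2) + (sinh(2))*B.
Answer: cosh(2) + 40*sinh(2)/1559*e12 + 1591*sinh(2)/1559*e13 - 320*sinh(2)/1559*e23
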